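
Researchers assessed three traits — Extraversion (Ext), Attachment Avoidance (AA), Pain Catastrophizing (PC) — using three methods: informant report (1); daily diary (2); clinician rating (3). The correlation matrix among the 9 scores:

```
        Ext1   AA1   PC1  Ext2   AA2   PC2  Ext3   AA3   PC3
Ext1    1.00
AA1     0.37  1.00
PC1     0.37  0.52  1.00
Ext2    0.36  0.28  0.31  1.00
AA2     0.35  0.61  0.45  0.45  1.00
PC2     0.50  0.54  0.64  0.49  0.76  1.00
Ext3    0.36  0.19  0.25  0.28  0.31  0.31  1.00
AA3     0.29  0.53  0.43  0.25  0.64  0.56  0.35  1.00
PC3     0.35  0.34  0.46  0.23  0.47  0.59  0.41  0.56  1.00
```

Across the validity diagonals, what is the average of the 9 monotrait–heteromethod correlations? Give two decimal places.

Convergent values: 0.36, 0.36, 0.28, 0.61, 0.53, 0.64, 0.64, 0.46, 0.59; mean = 4.47/9 = 0.50.

0.50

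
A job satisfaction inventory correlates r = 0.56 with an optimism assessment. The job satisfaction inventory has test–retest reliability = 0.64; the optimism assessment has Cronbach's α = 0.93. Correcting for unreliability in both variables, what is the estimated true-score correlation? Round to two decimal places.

0.73

r_true = r_obs / √(r_xx · r_yy) = 0.56 / √(0.64 × 0.93) = 0.56 / √0.5952 = 0.56 / 0.7715 ≈ 0.73.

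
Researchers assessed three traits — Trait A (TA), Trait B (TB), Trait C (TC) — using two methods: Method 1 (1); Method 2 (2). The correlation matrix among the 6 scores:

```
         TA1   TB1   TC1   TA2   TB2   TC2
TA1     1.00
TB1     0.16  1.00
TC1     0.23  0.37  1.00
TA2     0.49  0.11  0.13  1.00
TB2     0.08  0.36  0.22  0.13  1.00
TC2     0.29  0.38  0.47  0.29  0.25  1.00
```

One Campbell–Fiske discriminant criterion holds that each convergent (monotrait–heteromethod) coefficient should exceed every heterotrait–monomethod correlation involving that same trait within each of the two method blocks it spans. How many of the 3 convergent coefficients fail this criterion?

1

Checking each validity diagonal entry against its comparison values:
TA (methods 1·2): 0.49 vs {0.16, 0.13, 0.23, 0.29} → pass.
TB (methods 1·2): 0.36 vs {0.16, 0.13, 0.37, 0.25} → fail.
TC (methods 1·2): 0.47 vs {0.23, 0.29, 0.37, 0.25} → pass.
1 of 3 fail.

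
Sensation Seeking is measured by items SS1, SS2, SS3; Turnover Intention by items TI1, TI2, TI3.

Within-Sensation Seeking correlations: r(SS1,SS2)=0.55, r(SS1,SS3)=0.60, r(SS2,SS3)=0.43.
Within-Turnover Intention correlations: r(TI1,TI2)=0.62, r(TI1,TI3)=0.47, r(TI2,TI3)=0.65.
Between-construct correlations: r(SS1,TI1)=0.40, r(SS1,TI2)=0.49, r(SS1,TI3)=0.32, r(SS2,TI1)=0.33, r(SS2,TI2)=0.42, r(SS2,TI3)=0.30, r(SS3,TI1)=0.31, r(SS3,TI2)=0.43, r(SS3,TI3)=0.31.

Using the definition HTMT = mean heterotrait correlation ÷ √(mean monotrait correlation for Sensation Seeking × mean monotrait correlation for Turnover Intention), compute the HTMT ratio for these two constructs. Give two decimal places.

0.67

Mean heterotrait r = 3.31/9 = 0.3678.
Mean within-SS = 1.58/3 = 0.5267; mean within-TI = 1.74/3 = 0.5800.
Geometric mean = √(0.5267 × 0.5800) = 0.5527.
HTMT = 0.3678 / 0.5527 = 0.67.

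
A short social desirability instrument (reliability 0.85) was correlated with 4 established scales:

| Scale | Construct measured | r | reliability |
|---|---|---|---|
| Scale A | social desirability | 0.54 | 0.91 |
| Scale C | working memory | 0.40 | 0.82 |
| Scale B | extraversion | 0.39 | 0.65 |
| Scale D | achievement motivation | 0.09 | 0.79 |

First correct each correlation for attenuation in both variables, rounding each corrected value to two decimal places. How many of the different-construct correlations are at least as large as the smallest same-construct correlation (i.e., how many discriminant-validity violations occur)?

0

Disattenuated r (r / √(r_scale · r_new)):
  Scale A (conv): 0.54 / √(0.91·0.85) = 0.61
  Scale C (disc): 0.40 / √(0.82·0.85) = 0.48
  Scale B (disc): 0.39 / √(0.65·0.85) = 0.52
  Scale D (disc): 0.09 / √(0.79·0.85) = 0.11
Smallest convergent = 0.61. Discriminant values: 0.48, 0.52, 0.11; count ≥ 0.61 → 0.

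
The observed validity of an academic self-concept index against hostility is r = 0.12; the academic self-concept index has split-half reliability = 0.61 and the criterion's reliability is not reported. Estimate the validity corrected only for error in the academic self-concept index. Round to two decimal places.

0.15

Single correction: r_c = r_obs / √r_xx = 0.12 / √0.61 = 0.12 / 0.7810 ≈ 0.15.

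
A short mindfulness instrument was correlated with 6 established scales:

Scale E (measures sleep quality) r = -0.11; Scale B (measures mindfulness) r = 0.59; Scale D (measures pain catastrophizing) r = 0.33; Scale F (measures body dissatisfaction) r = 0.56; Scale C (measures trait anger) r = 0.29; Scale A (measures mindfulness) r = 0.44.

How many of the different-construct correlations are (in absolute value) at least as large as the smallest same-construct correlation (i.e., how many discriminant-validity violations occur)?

1

Convergent (same construct = mindfulness): Scale B, Scale A.
Smallest convergent = 0.44. Discriminant |r|: 0.11, 0.33, 0.56, 0.29; count ≥ 0.44 → 1.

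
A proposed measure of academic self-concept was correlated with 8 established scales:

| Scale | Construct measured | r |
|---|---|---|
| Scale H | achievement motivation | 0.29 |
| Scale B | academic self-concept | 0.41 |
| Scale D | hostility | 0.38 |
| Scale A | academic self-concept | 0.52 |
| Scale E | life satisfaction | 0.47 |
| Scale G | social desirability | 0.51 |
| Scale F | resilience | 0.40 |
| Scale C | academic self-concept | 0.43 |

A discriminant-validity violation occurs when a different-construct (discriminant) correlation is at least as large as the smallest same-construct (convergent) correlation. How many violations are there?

2

Convergent (same construct = academic self-concept): Scale B, Scale A, Scale C.
Smallest convergent = 0.41. Discriminant values: 0.29, 0.38, 0.47, 0.51, 0.40; count ≥ 0.41 → 2.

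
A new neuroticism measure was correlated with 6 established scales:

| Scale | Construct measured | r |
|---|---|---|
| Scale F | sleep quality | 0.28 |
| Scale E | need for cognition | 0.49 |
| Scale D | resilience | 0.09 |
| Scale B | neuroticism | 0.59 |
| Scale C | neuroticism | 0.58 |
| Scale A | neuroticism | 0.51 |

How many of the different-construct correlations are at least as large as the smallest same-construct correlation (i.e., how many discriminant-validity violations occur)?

Convergent (same construct = neuroticism): Scale B, Scale C, Scale A.
Smallest convergent = 0.51. Discriminant values: 0.28, 0.49, 0.09; count ≥ 0.51 → 0.

0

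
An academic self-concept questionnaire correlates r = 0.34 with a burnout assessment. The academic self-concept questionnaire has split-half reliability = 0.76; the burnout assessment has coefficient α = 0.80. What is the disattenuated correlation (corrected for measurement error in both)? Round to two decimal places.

0.44

r_true = r_obs / √(r_xx · r_yy) = 0.34 / √(0.76 × 0.80) = 0.34 / √0.6080 = 0.34 / 0.7797 ≈ 0.44.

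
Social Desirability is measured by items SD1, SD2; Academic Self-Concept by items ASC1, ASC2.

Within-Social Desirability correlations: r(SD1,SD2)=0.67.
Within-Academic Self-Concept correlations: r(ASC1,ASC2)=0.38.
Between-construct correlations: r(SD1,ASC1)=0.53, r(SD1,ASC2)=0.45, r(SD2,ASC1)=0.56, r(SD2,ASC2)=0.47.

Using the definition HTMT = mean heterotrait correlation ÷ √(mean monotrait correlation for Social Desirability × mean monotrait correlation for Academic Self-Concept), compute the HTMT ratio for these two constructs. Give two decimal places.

Mean between = 2.01/4 = 0.5025.
Mean within-SD = 0.67/1 = 0.6700; mean within-ASC = 0.38/1 = 0.3800.
Geometric mean = √(0.6700 × 0.3800) = 0.5046.
HTMT = 0.5025 / 0.5046 = 1.00.

1.00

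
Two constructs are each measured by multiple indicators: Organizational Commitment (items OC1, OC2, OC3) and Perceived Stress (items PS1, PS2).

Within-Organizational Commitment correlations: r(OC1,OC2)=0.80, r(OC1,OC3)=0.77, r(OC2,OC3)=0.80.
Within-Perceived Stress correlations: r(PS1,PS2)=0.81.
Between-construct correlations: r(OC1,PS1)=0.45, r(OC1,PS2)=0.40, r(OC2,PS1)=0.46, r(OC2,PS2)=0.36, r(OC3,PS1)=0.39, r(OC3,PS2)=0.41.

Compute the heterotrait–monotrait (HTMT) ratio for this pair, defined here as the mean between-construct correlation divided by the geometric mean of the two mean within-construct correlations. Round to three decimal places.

0.515

Between-construct mean = 2.47/6 = 0.4117.
Mean within-OC = 2.37/3 = 0.7900; mean within-PS = 0.81/1 = 0.8100.
Geometric mean = √(0.7900 × 0.8100) = 0.7999.
HTMT = 0.4117 / 0.7999 = 0.515.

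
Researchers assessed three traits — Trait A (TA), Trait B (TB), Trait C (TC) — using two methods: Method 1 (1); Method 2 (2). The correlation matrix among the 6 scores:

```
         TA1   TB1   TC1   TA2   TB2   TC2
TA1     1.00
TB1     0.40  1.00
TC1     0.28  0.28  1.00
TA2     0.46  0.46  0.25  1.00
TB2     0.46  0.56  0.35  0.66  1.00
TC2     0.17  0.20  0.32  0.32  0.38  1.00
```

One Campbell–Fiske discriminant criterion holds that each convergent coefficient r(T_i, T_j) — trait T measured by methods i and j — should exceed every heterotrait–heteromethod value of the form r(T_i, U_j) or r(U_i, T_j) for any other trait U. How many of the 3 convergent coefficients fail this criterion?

Each convergent coefficient versus the relevant comparison correlations:
TA (methods 1·2): 0.46 vs {0.46, 0.46, 0.17, 0.25} → fail.
TB (methods 1·2): 0.56 vs {0.46, 0.46, 0.20, 0.35} → pass.
TC (methods 1·2): 0.32 vs {0.25, 0.17, 0.35, 0.20} → fail.
2 of 3 fail.

2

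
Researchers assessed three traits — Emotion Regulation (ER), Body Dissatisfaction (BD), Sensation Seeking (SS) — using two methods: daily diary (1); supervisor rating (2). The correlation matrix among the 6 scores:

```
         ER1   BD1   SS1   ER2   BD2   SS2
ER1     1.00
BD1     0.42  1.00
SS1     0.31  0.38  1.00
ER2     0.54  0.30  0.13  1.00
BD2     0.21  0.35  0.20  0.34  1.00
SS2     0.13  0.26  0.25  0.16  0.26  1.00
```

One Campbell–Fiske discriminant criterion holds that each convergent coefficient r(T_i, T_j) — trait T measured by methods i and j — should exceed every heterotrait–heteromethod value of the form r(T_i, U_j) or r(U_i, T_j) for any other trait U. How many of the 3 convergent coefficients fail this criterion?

Convergent coefficients and their comparison sets:
ER (methods 1·2): 0.54 vs {0.21, 0.30, 0.13, 0.13} → pass.
BD (methods 1·2): 0.35 vs {0.30, 0.21, 0.26, 0.20} → pass.
SS (methods 1·2): 0.25 vs {0.13, 0.13, 0.20, 0.26} → fail.
1 of 3 fail.

1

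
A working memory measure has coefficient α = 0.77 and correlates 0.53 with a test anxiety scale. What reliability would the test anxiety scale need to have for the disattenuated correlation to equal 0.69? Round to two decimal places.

r_true = r_obs / √(r_xx · r_yy) ⇒ 0.69 = 0.53 / √(0.77 · r_yy).
√(0.77 · r_yy) = 0.53 / 0.69 = 0.7681; 0.77 · r_yy = 0.5900; r_yy = 0.5900 / 0.77 ≈ 0.77.

0.77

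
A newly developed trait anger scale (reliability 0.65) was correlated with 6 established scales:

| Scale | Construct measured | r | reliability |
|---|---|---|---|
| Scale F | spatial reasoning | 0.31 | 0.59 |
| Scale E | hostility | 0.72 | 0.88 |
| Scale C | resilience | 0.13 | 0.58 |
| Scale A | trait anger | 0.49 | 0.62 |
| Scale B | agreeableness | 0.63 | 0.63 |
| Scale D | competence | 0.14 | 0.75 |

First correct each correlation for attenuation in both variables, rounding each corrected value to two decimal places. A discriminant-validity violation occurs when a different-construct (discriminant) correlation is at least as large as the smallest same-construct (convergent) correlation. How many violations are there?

2

Disattenuated r (r / √(r_scale · r_new)):
  Scale F (disc): 0.31 / √(0.59·0.65) = 0.50
  Scale E (disc): 0.72 / √(0.88·0.65) = 0.95
  Scale C (disc): 0.13 / √(0.58·0.65) = 0.21
  Scale A (conv): 0.49 / √(0.62·0.65) = 0.77
  Scale B (disc): 0.63 / √(0.63·0.65) = 0.98
  Scale D (disc): 0.14 / √(0.75·0.65) = 0.20
Smallest convergent = 0.77. Discriminant values: 0.50, 0.95, 0.21, 0.98, 0.20; count ≥ 0.77 → 2.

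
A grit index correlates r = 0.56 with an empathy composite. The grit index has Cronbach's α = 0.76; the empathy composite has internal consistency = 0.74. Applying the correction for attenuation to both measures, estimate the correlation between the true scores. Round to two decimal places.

r_true = r_obs / √(r_xx · r_yy) = 0.56 / √(0.76 × 0.74) = 0.56 / √0.5624 = 0.56 / 0.7499 ≈ 0.75.

0.75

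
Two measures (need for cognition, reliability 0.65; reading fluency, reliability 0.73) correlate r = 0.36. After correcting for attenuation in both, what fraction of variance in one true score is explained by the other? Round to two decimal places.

0.27

Disattenuated r = 0.36 / √(0.65 × 0.73) = 0.36 / 0.6888 = 0.5226.
Shared true-score variance = 0.5226² = 0.2731 ≈ 0.27.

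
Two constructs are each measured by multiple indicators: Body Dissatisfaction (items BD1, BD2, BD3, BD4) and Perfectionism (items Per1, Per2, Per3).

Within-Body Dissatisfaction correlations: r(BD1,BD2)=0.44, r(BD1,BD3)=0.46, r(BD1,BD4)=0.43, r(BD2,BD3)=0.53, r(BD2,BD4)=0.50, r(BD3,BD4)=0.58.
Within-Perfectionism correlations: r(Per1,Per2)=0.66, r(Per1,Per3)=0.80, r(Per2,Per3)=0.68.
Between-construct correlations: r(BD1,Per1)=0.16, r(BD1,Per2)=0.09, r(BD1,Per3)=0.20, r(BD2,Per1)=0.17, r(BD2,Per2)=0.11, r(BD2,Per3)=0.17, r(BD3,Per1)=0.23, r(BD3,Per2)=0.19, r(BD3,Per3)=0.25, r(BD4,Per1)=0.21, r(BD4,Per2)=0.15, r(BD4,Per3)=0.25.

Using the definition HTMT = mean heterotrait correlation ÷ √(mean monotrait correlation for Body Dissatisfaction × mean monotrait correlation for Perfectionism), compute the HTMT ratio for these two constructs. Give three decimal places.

Mean heterotrait r = 2.18/12 = 0.1817.
Mean within-BD = 2.94/6 = 0.4900; mean within-Per = 2.14/3 = 0.7133.
Geometric mean = √(0.4900 × 0.7133) = 0.5912.
HTMT = 0.1817 / 0.5912 = 0.307.

0.307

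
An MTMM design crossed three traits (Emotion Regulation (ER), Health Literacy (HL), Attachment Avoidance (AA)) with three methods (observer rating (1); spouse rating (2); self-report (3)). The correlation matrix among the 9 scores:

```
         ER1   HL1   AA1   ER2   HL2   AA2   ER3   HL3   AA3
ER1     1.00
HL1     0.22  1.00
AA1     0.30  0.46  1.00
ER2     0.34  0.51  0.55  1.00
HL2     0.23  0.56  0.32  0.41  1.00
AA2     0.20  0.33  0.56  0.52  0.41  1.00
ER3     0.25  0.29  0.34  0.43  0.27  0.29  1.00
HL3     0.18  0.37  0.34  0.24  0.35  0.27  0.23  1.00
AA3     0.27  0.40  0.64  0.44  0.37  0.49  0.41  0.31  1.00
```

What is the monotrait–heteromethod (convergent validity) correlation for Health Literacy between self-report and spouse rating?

Same trait (HL), different methods: r(HL3, HL2) = 0.35.

0.35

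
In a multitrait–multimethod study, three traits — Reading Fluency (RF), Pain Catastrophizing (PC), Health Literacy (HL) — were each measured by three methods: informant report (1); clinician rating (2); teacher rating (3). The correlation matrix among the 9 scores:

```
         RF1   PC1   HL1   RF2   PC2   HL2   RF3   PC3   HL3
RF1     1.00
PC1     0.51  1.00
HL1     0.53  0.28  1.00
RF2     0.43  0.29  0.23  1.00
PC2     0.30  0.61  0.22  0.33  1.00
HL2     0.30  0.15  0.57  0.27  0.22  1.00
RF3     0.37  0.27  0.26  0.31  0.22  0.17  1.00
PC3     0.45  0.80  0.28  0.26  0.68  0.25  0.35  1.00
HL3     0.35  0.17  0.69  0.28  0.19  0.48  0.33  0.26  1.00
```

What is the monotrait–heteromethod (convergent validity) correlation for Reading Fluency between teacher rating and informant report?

Same trait (RF), different methods: r(RF3, RF1) = 0.37.

0.37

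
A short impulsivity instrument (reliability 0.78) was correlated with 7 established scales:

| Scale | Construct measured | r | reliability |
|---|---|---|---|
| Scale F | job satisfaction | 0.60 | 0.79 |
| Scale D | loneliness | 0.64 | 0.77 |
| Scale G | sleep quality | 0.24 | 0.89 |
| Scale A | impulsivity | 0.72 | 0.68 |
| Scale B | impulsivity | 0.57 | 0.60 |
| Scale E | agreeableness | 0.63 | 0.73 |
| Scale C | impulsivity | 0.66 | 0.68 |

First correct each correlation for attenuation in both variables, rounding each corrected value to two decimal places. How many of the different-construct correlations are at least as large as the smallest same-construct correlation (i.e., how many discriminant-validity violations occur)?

Disattenuated r (r / √(r_scale · r_new)):
  Scale F (disc): 0.60 / √(0.79·0.78) = 0.76
  Scale D (disc): 0.64 / √(0.77·0.78) = 0.83
  Scale G (disc): 0.24 / √(0.89·0.78) = 0.29
  Scale A (conv): 0.72 / √(0.68·0.78) = 0.99
  Scale B (conv): 0.57 / √(0.60·0.78) = 0.83
  Scale E (disc): 0.63 / √(0.73·0.78) = 0.83
  Scale C (conv): 0.66 / √(0.68·0.78) = 0.91
Smallest convergent = 0.83. Discriminant values: 0.76, 0.83, 0.29, 0.83; count ≥ 0.83 → 2.

2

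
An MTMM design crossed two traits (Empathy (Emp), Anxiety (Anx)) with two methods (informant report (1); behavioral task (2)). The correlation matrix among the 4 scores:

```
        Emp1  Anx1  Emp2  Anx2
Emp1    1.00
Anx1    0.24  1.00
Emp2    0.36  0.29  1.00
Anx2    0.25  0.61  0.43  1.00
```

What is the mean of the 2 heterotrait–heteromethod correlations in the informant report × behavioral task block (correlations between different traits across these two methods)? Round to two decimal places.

HTHM values (method 1 × method 2): 0.25, 0.29; mean = 0.54/2 = 0.27.

0.27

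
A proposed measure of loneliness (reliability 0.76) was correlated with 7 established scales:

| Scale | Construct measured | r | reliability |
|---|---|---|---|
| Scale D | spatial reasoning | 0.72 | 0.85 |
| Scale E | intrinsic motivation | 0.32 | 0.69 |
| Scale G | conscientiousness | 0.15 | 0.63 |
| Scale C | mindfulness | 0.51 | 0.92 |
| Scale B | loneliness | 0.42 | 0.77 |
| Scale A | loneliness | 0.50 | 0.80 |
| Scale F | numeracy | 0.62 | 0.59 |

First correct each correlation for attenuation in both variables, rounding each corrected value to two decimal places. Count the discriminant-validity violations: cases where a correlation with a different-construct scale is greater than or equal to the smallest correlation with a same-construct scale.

Disattenuated r (r / √(r_scale · r_new)):
  Scale D (disc): 0.72 / √(0.85·0.76) = 0.90
  Scale E (disc): 0.32 / √(0.69·0.76) = 0.44
  Scale G (disc): 0.15 / √(0.63·0.76) = 0.22
  Scale C (disc): 0.51 / √(0.92·0.76) = 0.61
  Scale B (conv): 0.42 / √(0.77·0.76) = 0.55
  Scale A (conv): 0.50 / √(0.80·0.76) = 0.64
  Scale F (disc): 0.62 / √(0.59·0.76) = 0.93
Smallest convergent = 0.55. Discriminant values: 0.90, 0.44, 0.22, 0.61, 0.93; count ≥ 0.55 → 3.

3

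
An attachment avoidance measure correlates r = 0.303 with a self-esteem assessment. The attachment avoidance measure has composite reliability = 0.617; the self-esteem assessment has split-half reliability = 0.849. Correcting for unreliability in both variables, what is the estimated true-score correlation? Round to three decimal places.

r_true = r_obs / √(r_xx · r_yy) = 0.303 / √(0.617 × 0.849) = 0.303 / √0.523833 = 0.303 / 0.7238 ≈ 0.419.

0.419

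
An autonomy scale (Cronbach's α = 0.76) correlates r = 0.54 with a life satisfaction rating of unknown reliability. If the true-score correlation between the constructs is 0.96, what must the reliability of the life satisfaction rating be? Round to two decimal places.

0.42

r_true = r_obs / √(r_xx · r_yy) ⇒ 0.96 = 0.54 / √(0.76 · r_yy).
√(0.76 · r_yy) = 0.54 / 0.96 = 0.5625; 0.76 · r_yy = 0.3164; r_yy = 0.3164 / 0.76 ≈ 0.42.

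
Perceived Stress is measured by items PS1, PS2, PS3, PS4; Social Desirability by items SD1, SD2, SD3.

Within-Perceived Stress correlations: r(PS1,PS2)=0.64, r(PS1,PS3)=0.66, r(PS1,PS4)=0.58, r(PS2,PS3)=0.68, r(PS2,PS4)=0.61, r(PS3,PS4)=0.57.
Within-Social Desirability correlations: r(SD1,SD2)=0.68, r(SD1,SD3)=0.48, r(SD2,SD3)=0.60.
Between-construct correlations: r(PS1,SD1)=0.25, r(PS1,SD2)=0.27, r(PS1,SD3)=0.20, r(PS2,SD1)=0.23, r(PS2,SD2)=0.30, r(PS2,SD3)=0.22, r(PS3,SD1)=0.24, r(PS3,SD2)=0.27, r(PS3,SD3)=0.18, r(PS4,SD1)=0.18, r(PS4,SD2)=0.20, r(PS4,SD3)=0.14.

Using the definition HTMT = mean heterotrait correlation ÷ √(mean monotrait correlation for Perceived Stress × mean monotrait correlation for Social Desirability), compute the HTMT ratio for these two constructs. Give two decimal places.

Mean heterotrait r = 2.68/12 = 0.2233.
Mean within-PS = 3.74/6 = 0.6233; mean within-SD = 1.76/3 = 0.5867.
Geometric mean = √(0.6233 × 0.5867) = 0.6047.
HTMT = 0.2233 / 0.6047 = 0.37.

0.37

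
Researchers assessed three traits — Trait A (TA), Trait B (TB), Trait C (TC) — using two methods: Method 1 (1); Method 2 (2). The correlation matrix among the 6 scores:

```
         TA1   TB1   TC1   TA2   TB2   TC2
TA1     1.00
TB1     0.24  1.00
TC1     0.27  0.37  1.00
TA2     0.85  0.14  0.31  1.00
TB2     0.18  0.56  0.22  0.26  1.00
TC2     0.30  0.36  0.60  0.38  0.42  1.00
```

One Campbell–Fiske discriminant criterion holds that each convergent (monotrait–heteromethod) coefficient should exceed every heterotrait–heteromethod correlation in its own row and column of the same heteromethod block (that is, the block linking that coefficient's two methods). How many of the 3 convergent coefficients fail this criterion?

Checking each validity diagonal entry against its comparison values:
TA (methods 1·2): 0.85 vs {0.18, 0.14, 0.30, 0.31} → pass.
TB (methods 1·2): 0.56 vs {0.14, 0.18, 0.36, 0.22} → pass.
TC (methods 1·2): 0.60 vs {0.31, 0.30, 0.22, 0.36} → pass.
0 of 3 fail.

0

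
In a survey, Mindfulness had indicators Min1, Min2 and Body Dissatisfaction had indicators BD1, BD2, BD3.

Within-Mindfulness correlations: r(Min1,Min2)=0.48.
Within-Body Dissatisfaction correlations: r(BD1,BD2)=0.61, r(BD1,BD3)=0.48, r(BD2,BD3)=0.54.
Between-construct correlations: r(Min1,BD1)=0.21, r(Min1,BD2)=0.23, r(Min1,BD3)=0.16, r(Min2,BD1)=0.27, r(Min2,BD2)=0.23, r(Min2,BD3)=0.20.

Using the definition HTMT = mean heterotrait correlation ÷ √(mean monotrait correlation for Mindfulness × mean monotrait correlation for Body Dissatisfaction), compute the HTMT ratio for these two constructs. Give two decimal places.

Mean between = 1.30/6 = 0.2167.
Mean within-Min = 0.48/1 = 0.4800; mean within-BD = 1.63/3 = 0.5433.
Geometric mean = √(0.4800 × 0.5433) = 0.5107.
HTMT = 0.2167 / 0.5107 = 0.42.

0.42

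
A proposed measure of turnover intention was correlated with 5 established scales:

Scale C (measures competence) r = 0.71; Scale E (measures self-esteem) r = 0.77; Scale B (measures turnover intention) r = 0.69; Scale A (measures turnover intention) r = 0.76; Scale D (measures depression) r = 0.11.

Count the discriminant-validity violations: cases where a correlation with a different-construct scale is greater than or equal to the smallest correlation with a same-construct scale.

Convergent (same construct = turnover intention): Scale B, Scale A.
Smallest convergent = 0.69. Discriminant values: 0.71, 0.77, 0.11; count ≥ 0.69 → 2.

2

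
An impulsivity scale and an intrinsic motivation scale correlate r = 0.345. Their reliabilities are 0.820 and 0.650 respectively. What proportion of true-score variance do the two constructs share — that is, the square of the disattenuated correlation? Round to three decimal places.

Disattenuated r = 0.345 / √(0.820 × 0.650) = 0.345 / 0.7301 = 0.4725.
Shared true-score variance = 0.4725² = 0.2233 ≈ 0.223.

0.223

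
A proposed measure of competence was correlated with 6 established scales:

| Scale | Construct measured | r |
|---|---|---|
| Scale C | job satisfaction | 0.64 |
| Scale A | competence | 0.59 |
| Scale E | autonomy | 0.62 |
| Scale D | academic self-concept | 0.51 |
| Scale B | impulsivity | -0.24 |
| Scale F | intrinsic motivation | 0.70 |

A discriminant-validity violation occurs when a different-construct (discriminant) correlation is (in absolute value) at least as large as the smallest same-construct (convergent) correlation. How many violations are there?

Convergent (same construct = competence): Scale A.
Smallest convergent = 0.59. Discriminant |r|: 0.64, 0.62, 0.51, 0.24, 0.70; count ≥ 0.59 → 3.

3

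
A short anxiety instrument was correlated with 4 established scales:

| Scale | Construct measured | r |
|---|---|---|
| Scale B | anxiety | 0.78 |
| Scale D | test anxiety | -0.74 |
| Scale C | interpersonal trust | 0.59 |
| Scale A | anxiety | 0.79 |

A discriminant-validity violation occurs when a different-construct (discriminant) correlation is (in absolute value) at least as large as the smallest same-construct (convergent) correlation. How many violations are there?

Convergent (same construct = anxiety): Scale B, Scale A.
Smallest convergent = 0.78. Discriminant |r|: 0.74, 0.59; count ≥ 0.78 → 0.

0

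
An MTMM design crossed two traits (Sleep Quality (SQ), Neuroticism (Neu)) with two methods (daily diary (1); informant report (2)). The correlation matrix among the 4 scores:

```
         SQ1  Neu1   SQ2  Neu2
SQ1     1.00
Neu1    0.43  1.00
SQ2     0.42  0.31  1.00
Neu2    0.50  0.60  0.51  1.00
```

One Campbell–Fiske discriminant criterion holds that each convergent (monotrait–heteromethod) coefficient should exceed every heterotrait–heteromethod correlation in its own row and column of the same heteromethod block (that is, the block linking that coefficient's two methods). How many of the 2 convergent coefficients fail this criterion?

1

Checking each validity diagonal entry against its comparison values:
SQ (methods 1·2): 0.42 vs {0.50, 0.31} → fail.
Neu (methods 1·2): 0.60 vs {0.31, 0.50} → pass.
1 of 2 fail.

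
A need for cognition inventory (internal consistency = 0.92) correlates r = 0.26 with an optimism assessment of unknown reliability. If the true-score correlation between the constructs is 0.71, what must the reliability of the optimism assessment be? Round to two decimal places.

0.15

r_true = r_obs / √(r_xx · r_yy) ⇒ 0.71 = 0.26 / √(0.92 · r_yy).
√(0.92 · r_yy) = 0.26 / 0.71 = 0.3662; 0.92 · r_yy = 0.1341; r_yy = 0.1341 / 0.92 ≈ 0.15.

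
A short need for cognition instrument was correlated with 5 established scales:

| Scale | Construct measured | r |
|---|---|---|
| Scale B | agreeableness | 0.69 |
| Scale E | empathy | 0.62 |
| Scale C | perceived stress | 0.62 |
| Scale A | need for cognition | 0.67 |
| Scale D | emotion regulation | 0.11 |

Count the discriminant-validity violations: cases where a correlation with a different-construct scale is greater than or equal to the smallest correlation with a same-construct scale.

1

Convergent (same construct = need for cognition): Scale A.
Smallest convergent = 0.67. Discriminant values: 0.69, 0.62, 0.62, 0.11; count ≥ 0.67 → 1.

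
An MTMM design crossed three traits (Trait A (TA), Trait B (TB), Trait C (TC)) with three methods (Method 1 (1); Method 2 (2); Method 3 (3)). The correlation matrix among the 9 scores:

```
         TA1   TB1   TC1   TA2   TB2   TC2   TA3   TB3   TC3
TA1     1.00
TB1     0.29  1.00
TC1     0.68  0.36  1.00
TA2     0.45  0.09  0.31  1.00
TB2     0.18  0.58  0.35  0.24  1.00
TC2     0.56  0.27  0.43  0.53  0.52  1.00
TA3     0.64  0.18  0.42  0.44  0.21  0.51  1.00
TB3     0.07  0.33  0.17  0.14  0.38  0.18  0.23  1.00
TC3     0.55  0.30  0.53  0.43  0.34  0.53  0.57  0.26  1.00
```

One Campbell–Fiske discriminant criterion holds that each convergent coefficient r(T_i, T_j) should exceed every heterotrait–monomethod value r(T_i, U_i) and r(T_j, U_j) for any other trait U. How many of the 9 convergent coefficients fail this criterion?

Each convergent coefficient versus the relevant comparison correlations:
TA (methods 1·2): 0.45 vs {0.29, 0.24, 0.68, 0.53} → fail.
TA (methods 1·3): 0.64 vs {0.29, 0.23, 0.68, 0.57} → fail.
TA (methods 2·3): 0.44 vs {0.24, 0.23, 0.53, 0.57} → fail.
TB (methods 1·2): 0.58 vs {0.29, 0.24, 0.36, 0.52} → pass.
TB (methods 1·3): 0.33 vs {0.29, 0.23, 0.36, 0.26} → fail.
TB (methods 2·3): 0.38 vs {0.24, 0.23, 0.52, 0.26} → fail.
TC (methods 1·2): 0.43 vs {0.68, 0.53, 0.36, 0.52} → fail.
TC (methods 1·3): 0.53 vs {0.68, 0.57, 0.36, 0.26} → fail.
TC (methods 2·3): 0.53 vs {0.53, 0.57, 0.52, 0.26} → fail.
8 of 9 fail.

8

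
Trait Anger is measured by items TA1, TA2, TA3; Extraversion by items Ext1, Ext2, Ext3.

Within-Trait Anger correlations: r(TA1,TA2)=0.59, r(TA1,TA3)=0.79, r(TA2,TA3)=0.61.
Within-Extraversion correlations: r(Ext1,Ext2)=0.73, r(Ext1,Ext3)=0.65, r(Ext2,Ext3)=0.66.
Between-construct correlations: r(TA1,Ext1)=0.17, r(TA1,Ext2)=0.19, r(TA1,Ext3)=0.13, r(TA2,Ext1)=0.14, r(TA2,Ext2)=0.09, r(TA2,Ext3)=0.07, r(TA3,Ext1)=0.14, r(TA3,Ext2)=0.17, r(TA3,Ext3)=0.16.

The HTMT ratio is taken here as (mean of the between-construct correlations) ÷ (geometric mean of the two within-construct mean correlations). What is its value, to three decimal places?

Between-construct mean = 1.26/9 = 0.1400.
Mean within-TA = 1.99/3 = 0.6633; mean within-Ext = 2.04/3 = 0.6800.
Geometric mean = √(0.6633 × 0.6800) = 0.6716.
HTMT = 0.1400 / 0.6716 = 0.208.

0.208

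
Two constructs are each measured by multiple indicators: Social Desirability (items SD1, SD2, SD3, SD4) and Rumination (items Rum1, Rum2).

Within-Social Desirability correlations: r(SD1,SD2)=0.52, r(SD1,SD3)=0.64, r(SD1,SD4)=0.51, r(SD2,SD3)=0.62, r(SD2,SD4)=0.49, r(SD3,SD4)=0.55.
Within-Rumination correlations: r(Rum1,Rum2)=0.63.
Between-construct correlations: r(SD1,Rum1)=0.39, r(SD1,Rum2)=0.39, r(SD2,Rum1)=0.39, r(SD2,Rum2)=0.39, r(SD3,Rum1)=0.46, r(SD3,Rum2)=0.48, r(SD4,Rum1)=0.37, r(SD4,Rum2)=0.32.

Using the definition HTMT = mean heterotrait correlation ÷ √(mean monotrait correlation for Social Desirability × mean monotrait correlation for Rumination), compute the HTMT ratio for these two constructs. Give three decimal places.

0.674

Mean heterotrait r = 3.19/8 = 0.3988.
Mean within-SD = 3.33/6 = 0.5550; mean within-Rum = 0.63/1 = 0.6300.
Geometric mean = √(0.5550 × 0.6300) = 0.5913.
HTMT = 0.3988 / 0.5913 = 0.674.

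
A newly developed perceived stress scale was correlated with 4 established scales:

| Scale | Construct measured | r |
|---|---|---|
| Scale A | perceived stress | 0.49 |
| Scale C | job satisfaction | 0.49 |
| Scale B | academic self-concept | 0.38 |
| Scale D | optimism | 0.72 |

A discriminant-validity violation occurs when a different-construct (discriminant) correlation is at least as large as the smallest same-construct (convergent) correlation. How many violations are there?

2

Convergent (same construct = perceived stress): Scale A.
Smallest convergent = 0.49. Discriminant values: 0.49, 0.38, 0.72; count ≥ 0.49 → 2.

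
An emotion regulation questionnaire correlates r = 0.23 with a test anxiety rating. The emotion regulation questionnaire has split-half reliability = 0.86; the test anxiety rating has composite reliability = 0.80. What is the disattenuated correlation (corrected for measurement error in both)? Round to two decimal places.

r_true = r_obs / √(r_xx · r_yy) = 0.23 / √(0.86 × 0.80) = 0.23 / √0.6880 = 0.23 / 0.8295 ≈ 0.28.

0.28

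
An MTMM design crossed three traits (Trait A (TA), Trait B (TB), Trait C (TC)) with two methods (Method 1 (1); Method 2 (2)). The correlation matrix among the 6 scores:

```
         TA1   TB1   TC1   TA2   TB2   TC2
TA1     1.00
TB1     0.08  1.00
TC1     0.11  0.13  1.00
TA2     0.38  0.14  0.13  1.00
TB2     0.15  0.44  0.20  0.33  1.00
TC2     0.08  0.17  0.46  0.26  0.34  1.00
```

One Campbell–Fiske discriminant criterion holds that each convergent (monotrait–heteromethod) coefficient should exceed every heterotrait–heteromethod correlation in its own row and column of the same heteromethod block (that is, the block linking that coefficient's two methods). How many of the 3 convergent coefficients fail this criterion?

Checking each validity diagonal entry against its comparison values:
TA (methods 1·2): 0.38 vs {0.15, 0.14, 0.08, 0.13} → pass.
TB (methods 1·2): 0.44 vs {0.14, 0.15, 0.17, 0.20} → pass.
TC (methods 1·2): 0.46 vs {0.13, 0.08, 0.20, 0.17} → pass.
0 of 3 fail.

0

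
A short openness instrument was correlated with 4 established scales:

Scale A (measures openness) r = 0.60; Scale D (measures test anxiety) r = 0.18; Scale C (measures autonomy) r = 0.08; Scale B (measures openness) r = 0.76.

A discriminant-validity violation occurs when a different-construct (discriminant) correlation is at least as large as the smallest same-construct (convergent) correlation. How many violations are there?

Convergent (same construct = openness): Scale A, Scale B.
Smallest convergent = 0.60. Discriminant values: 0.18, 0.08; count ≥ 0.60 → 0.

0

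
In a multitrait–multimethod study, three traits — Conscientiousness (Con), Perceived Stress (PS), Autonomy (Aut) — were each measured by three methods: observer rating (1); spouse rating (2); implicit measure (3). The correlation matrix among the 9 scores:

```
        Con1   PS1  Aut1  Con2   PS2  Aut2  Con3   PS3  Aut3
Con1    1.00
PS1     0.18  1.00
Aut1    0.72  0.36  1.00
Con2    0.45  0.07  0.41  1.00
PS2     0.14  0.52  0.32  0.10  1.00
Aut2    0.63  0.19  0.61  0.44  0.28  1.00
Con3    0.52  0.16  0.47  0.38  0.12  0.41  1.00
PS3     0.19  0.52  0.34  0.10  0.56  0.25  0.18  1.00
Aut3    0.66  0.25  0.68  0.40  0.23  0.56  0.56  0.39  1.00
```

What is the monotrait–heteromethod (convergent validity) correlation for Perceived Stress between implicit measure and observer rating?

Same trait (PS), different methods: r(PS3, PS1) = 0.52.

0.52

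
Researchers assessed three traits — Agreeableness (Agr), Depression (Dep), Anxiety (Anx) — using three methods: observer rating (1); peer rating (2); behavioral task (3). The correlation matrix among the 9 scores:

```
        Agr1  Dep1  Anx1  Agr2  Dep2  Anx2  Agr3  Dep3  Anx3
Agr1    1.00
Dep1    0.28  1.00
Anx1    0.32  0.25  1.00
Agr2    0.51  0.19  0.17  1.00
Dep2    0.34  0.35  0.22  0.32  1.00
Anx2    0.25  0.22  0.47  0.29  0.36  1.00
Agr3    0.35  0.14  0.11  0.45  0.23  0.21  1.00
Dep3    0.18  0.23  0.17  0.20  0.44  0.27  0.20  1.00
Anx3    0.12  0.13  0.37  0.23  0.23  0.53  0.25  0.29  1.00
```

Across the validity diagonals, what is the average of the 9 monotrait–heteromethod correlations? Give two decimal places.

Convergent values: 0.51, 0.35, 0.45, 0.35, 0.23, 0.44, 0.47, 0.37, 0.53; mean = 3.70/9 = 0.41.

0.41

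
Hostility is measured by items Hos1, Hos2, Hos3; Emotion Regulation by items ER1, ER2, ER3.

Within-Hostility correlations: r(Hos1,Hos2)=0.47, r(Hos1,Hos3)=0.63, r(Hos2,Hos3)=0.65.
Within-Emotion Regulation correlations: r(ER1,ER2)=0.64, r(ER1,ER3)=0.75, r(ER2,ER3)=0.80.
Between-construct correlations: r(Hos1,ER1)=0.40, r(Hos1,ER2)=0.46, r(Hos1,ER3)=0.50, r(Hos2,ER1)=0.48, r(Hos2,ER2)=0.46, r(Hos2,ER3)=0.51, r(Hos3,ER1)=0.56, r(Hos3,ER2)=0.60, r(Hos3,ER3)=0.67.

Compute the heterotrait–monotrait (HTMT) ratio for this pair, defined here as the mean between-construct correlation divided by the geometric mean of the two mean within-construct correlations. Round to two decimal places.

Mean between = 4.64/9 = 0.5156.
Mean within-Hos = 1.75/3 = 0.5833; mean within-ER = 2.19/3 = 0.7300.
Geometric mean = √(0.5833 × 0.7300) = 0.6525.
HTMT = 0.5156 / 0.6525 = 0.79.

0.79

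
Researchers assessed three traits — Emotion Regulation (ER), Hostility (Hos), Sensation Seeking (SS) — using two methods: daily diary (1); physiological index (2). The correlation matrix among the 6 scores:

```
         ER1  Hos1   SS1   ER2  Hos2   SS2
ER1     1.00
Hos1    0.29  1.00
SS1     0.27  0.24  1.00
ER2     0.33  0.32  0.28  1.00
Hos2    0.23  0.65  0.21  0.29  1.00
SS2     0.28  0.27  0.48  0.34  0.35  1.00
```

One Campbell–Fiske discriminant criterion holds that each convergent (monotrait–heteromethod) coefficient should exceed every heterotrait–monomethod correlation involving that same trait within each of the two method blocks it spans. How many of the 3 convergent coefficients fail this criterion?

Convergent coefficients and their comparison sets:
ER (methods 1·2): 0.33 vs {0.29, 0.29, 0.27, 0.34} → fail.
Hos (methods 1·2): 0.65 vs {0.29, 0.29, 0.24, 0.35} → pass.
SS (methods 1·2): 0.48 vs {0.27, 0.34, 0.24, 0.35} → pass.
1 of 3 fail.

1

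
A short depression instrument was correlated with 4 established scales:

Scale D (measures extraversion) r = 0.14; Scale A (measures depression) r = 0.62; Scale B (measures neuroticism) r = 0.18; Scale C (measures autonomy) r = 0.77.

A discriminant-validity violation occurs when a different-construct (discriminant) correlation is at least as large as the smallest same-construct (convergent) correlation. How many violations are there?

1

Convergent (same construct = depression): Scale A.
Smallest convergent = 0.62. Discriminant values: 0.14, 0.18, 0.77; count ≥ 0.62 → 1.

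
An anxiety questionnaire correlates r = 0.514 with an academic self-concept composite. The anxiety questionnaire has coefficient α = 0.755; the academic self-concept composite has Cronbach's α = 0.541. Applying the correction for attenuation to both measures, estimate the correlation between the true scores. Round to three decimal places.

0.804

r_true = r_obs / √(r_xx · r_yy) = 0.514 / √(0.755 × 0.541) = 0.514 / √0.408455 = 0.514 / 0.6391 ≈ 0.804.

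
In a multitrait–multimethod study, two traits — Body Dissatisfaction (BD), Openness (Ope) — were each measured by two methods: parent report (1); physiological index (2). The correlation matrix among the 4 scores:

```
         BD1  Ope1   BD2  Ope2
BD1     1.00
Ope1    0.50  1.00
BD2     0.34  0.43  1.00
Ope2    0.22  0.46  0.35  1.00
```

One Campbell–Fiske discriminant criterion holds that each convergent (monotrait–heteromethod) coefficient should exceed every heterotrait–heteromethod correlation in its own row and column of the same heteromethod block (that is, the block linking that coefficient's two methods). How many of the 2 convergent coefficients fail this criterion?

1

Checking each validity diagonal entry against its comparison values:
BD (methods 1·2): 0.34 vs {0.22, 0.43} → fail.
Ope (methods 1·2): 0.46 vs {0.43, 0.22} → pass.
1 of 2 fail.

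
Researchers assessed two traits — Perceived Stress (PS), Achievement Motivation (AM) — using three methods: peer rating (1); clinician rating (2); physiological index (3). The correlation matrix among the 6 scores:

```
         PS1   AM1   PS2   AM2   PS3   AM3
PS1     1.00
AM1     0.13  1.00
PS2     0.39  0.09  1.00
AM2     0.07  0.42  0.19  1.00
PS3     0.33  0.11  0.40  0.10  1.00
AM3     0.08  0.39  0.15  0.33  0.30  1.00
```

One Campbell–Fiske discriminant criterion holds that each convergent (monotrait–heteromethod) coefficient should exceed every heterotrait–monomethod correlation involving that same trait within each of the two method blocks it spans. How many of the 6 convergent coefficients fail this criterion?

Convergent coefficients and their comparison sets:
PS (methods 1·2): 0.39 vs {0.13, 0.19} → pass.
PS (methods 1·3): 0.33 vs {0.13, 0.30} → pass.
PS (methods 2·3): 0.40 vs {0.19, 0.30} → pass.
AM (methods 1·2): 0.42 vs {0.13, 0.19} → pass.
AM (methods 1·3): 0.39 vs {0.13, 0.30} → pass.
AM (methods 2·3): 0.33 vs {0.19, 0.30} → pass.
0 of 6 fail.

0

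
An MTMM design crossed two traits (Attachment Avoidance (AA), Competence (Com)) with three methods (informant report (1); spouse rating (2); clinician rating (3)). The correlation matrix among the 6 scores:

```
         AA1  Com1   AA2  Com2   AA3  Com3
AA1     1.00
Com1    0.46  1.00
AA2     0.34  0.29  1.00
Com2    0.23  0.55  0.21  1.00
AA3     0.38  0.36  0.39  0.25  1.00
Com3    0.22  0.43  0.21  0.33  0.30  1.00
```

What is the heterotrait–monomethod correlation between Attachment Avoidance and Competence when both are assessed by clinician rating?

Different traits, same method: r(AA3, Com3) = 0.30.

0.30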